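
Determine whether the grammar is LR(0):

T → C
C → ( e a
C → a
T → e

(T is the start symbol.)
Yes, the grammar is LR(0)

Augment with T' → T and build the canonical LR(0) collection (I0 = CLOSURE({[T' → . T]}), then GOTO on every symbol after a dot until no new states appear). It has 8 states:
  I0: { [C → . ( e a], [C → . a], [T → . C], [T → . e], [T' → . T] }  — shift
  I1: { [C → ( . e a] }  — shift
  I2: { [T → C .] }  — reduce
  I3: { [T' → T .] }  — accept
  I4: { [C → a .] }  — reduce
  I5: { [T → e .] }  — reduce
  I6: { [C → ( e . a] }  — shift
  I7: { [C → ( e a .] }  — reduce

Every state is either a pure shift/goto state or contains exactly one complete item and nothing to shift — no conflicts. The grammar is LR(0).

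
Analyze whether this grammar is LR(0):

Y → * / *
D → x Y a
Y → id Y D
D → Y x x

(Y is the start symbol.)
Yes, the grammar is LR(0)

A grammar is LR(0) if no state in the canonical LR(0) collection has:
  - both a shift item (dot before a terminal) and a complete item (shift-reduce conflict), or
  - two or more complete items (reduce-reduce conflict; the accept item [Y' → Y .] counts as a complete item here).

Augment with Y' → Y and build the canonical LR(0) collection (I0 = CLOSURE({[Y' → . Y]}), then GOTO on every symbol after a dot until no new states appear). It has 14 states:
  I0: { [Y → . * / *], [Y → . id Y D], [Y' → . Y] }  — shift
  I1: { [Y → * . / *] }  — shift
  I2: { [Y' → Y .] }  — accept
  I3: { [Y → . * / *], [Y → . id Y D], [Y → id . Y D] }  — shift
  I4: { [D → . Y x x], [D → . x Y a], [Y → . * / *], [Y → . id Y D], [Y → id Y . D] }  — shift
  I5: { [Y → id Y D .] }  — reduce
  I6: { [D → Y . x x] }  — shift
  I7: { [D → x . Y a], [Y → . * / *], [Y → . id Y D] }  — shift
  I8: { [D → x Y . a] }  — shift
  I9: { [D → x Y a .] }  — reduce
  I10: { [D → Y x . x] }  — shift
  I11: { [D → Y x x .] }  — reduce
  I12: { [Y → * / . *] }  — shift
  I13: { [Y → * / * .] }  — reduce

Every state is either a pure shift/goto state or contains exactly one complete item and nothing to shift — no conflicts. The grammar is LR(0).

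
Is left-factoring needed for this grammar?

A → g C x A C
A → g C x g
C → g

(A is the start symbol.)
Yes, A has productions with common prefix 'g C x'

Left-factoring is needed when two productions for the same non-terminal
share a common prefix on the right-hand side.

Productions for A:
  A → g C x A C
  A → g C x g

Found common prefix 'g C x' in productions for A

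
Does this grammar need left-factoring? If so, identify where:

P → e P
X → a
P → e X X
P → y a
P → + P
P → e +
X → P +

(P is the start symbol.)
Yes, P has productions with common prefix 'e'

Left-factoring is needed when two productions for the same non-terminal
share a common prefix on the right-hand side.

Productions for P:
  P → e P
  P → e X X
  P → y a
  P → + P
  P → e +
Productions for X:
  X → a
  X → P +

Found common prefix 'e' in productions for P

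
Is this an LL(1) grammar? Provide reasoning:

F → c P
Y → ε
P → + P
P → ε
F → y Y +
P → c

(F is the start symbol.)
Yes, the grammar is LL(1).

A grammar is LL(1) if for each non-terminal N with multiple productions, the predict sets of those productions are pairwise disjoint, where PREDICT(N → α) = (FIRST(α) \ {ε}) ∪ (FOLLOW(N) if α ⇒* ε).

Relevant sets:
  FOLLOW(P) = { $ }

For F:
  PREDICT(F → c P) = { 'c' }
  PREDICT(F → y Y '+') = { 'y' }
For P:
  PREDICT(P → '+' P) = { '+' }
  PREDICT(P → ε) = { $ }
  PREDICT(P → c) = { 'c' }
Y has a single production, so nothing to check there.

All predict sets are disjoint. The grammar IS LL(1).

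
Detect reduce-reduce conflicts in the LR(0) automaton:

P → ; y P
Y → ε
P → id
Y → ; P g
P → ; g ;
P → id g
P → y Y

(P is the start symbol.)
No reduce-reduce conflicts

Augment with P' → P and build the canonical LR(0) collection (I0 = CLOSURE({[P' → . P]}), then GOTO on every symbol after a dot until no new states appear). It has 14 states:
  I0: { [P → . ; g ;], [P → . ; y P], [P → . id g], [P → . id], [P → . y Y], [P' → . P] }  — shift
  I1: { [P → ; . g ;], [P → ; . y P] }  — shift
  I2: { [P' → P .] }  — accept
  I3: { [P → id . g], [P → id .] }  — shift, reduce
  I4: { [P → y . Y], [Y → . ; P g], [Y → .] }  — shift, reduce
  I5: { [P → . ; g ;], [P → . ; y P], [P → . id g], [P → . id], [P → . y Y], [Y → ; . P g] }  — shift
  I6: { [P → y Y .] }  — reduce
  I7: { [Y → ; P . g] }  — shift
  I8: { [Y → ; P g .] }  — reduce
  I9: { [P → id g .] }  — reduce
  I10: { [P → ; g . ;] }  — shift
  I11: { [P → . ; g ;], [P → . ; y P], [P → . id g], [P → . id], [P → . y Y], [P → ; y . P] }  — shift
  I12: { [P → ; y P .] }  — reduce
  I13: { [P → ; g ; .] }  — reduce

No state contains more than one complete item.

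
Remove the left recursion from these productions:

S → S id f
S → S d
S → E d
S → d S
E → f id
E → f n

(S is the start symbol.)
S is directly left-recursive. The standard transformation for
  A → A α₁ | ... | A α_m | β₁ | ... | β_n
is
  A  → β₁ A' | ... | β_n A'
  A' → α₁ A' | ... | α_m A' | ε

S → E d becomes S → E d S'
S → d S becomes S → d S S'
S → S id f becomes S' → id f S'
S → S d becomes S' → d S'
Add S' → ε

Productions for other non-terminals are unchanged:
  E → f id
  E → f n

Resulting grammar:
S → E d S'
S → d S S'
S' → id f S'
S' → d S'
S' → ε
E → f id
E → f n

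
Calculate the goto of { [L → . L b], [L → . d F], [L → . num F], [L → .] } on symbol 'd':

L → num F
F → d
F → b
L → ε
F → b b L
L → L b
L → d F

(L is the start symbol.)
{ [F → . b b L], [F → . b], [F → . d], [L → d . F] }

GOTO(I, 'd') = CLOSURE({ [A → αX.β] : [A → α.Xβ] ∈ I, X = 'd' })

Items with dot before 'd', with the dot advanced:
  [L → . d F] → [L → d . F]
Closure of the advanced items:
  [L → d . F] has the dot before F: add [F → . d], [F → . b], [F → . b b L]

GOTO = { [F → . b b L], [F → . b], [F → . d], [L → d . F] }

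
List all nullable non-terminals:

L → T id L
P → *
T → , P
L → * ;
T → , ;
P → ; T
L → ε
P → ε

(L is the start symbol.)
A non-terminal is nullable if it can derive ε (the empty string): either it has an ε-production, or it has a production whose right-hand side consists entirely of nullable non-terminals.

ε-productions: L → ε, P → ε
So L, P are immediately nullable.
No further non-terminal can be added: every production for the remaining non-terminals contains a terminal or a non-nullable non-terminal.
Nullable = { 'L', 'P' }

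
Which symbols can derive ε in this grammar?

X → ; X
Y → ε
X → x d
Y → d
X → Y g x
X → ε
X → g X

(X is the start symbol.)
A non-terminal is nullable if it can derive ε (the empty string): either it has an ε-production, or it has a production whose right-hand side consists entirely of nullable non-terminals.

ε-productions: Y → ε, X → ε
So Y, X are immediately nullable.
Every non-terminal is now nullable.
Nullable = { 'X', 'Y' }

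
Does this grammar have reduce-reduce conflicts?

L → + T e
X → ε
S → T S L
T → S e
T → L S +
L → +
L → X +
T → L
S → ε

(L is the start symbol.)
Yes — I1: [L → + .] vs [S → .]; I5: [S → .] vs [T → L .]; I7: [S → .] vs [X → .]; I9: [S → .] vs [X → .]

Augment with L' → L and build the canonical LR(0) collection (I0 = CLOSURE({[L' → . L]}), then GOTO on every symbol after a dot until no new states appear). It has 15 states:
  I0: { [L → . + T e], [L → . +], [L → . X +], [L' → . L], [X → .] }  — shift, reduce
  I1: { [L → + . T e], [L → + .], [L → . + T e], [L → . +], [L → . X +], [S → . T S L], [S → .], [T → . L S +], [T → . L], [T → . S e], [X → .] }  — shift, 3 reduces
  I2: { [L' → L .] }  — accept
  I3: { [L → X . +] }  — shift
  I4: { [L → X + .] }  — reduce
  I5: { [L → . + T e], [L → . +], [L → . X +], [S → . T S L], [S → .], [T → . L S +], [T → . L], [T → . S e], [T → L . S +], [T → L .], [X → .] }  — shift, 3 reduces
  I6: { [T → S . e] }  — shift
  I7: { [L → + T . e], [L → . + T e], [L → . +], [L → . X +], [S → . T S L], [S → .], [S → T . S L], [T → . L S +], [T → . L], [T → . S e], [X → .] }  — shift, 2 reduces
  I8: { [L → . + T e], [L → . +], [L → . X +], [S → T S . L], [T → S . e], [X → .] }  — shift, reduce
  I9: { [L → . + T e], [L → . +], [L → . X +], [S → . T S L], [S → .], [S → T . S L], [T → . L S +], [T → . L], [T → . S e], [X → .] }  — shift, 2 reduces
  I10: { [L → + T e .] }  — reduce
  I11: { [S → T S L .] }  — reduce
  I12: { [T → S e .] }  — reduce
  I13: { [T → L S . +], [T → S . e] }  — shift
  I14: { [T → L S + .] }  — reduce

I1 contains complete items [L → + .], [S → .], [X → .] — reduce-reduce conflict.
I5 contains complete items [S → .], [T → L .], [X → .] — reduce-reduce conflict.
I7 contains complete items [S → .], [X → .] — reduce-reduce conflict.
I9 contains complete items [S → .], [X → .] — reduce-reduce conflict.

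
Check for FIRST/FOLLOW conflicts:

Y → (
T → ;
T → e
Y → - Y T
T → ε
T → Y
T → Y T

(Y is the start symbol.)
Nullable non-terminals: T.
FIRST sets used below: FIRST(Y) = { '(', '-' }

T: nullable alternative(s) T → ε; FOLLOW(T) = { $, '(', '-', ';', 'e' }
  T → ;: FIRST \ {ε} = { ';' } — overlaps FOLLOW(T) on { ';' }: CONFLICT
  T → e: FIRST \ {ε} = { 'e' } — overlaps FOLLOW(T) on { 'e' }: CONFLICT
  T → ε: FIRST \ {ε} = { } — this is the only nullable alternative, skip
  T → Y: FIRST \ {ε} = { '(', '-' } — overlaps FOLLOW(T) on { '(', '-' }: CONFLICT
  T → Y T: FIRST \ {ε} = { '(', '-' } — overlaps FOLLOW(T) on { '(', '-' }: CONFLICT

Y has no nullable alternative, so no FIRST/FOLLOW check is needed there.

So the grammar has 4 FIRST/FOLLOW conflicts (marked CONFLICT above).

Answer: Yes. T → ';' with FOLLOW(T) on { ';' }; T → e with FOLLOW(T) on { 'e' }; T → Y with FOLLOW(T) on { '(', '-' }; T → Y T with FOLLOW(T) on { '(', '-' }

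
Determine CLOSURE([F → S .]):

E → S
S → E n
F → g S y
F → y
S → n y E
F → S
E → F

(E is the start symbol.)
To compute CLOSURE, for each item [A → α.Bβ] where B is a non-terminal, add [B → .γ] for all productions B → γ; repeat for the newly added items until nothing changes.

Start with: [F → S .]
The dot is at the end, so nothing is added.

CLOSURE = { [F → S .] }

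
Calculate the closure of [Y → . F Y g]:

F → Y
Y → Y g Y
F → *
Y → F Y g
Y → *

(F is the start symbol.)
Start with: [Y → . F Y g]
  [Y → . F Y g] has the dot before F: add [F → . Y], [F → . *]
  [F → . Y] has the dot before Y: add [Y → . Y g Y], [Y → . *]
No further items can be added.

CLOSURE = { [F → . *], [F → . Y], [Y → . *], [Y → . F Y g], [Y → . Y g Y] }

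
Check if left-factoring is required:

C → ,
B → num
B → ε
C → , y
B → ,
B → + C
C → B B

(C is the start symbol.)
Yes, C has productions with common prefix ','

Left-factoring is needed when two productions for the same non-terminal
share a common prefix on the right-hand side.

Productions for C:
  C → ,
  C → , y
  C → B B
Productions for B:
  B → num
  B → ε
  B → ,
  B → + C

Found common prefix ',' in productions for C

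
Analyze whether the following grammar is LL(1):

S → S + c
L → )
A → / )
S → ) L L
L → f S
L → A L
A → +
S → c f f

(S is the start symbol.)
A grammar is LL(1) if for each non-terminal N with multiple productions, the predict sets of those productions are pairwise disjoint, where PREDICT(N → α) = (FIRST(α) \ {ε}) ∪ (FOLLOW(N) if α ⇒* ε).

Relevant sets:
  FIRST(S) = { ')', 'c' }
  FIRST(A) = { '+', '/' }

For S:
  PREDICT(S → S '+' c) = { ')', 'c' }
  PREDICT(S → ')' L L) = { ')' }
  PREDICT(S → c f f) = { 'c' }
For L:
  PREDICT(L → ')') = { ')' }
  PREDICT(L → f S) = { 'f' }
  PREDICT(L → A L) = { '+', '/' }
For A:
  PREDICT(A → '/' ')') = { '/' }
  PREDICT(A → '+') = { '+' }

Conflict found: Predict set conflict for S: { ')' }
The grammar is NOT LL(1).

Answer: No. Predict set conflict for S: { ')' }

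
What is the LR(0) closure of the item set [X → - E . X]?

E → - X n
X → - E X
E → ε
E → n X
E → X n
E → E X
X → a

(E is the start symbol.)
{ [X → - E . X], [X → . - E X], [X → . a] }

Start with: [X → - E . X]
  [X → - E . X] has the dot before X: add [X → . - E X], [X → . a]
No further items can be added.

CLOSURE = { [X → - E . X], [X → . - E X], [X → . a] }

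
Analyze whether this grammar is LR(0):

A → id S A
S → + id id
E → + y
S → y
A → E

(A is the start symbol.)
Augment with A' → A and build the canonical LR(0) collection (I0 = CLOSURE({[A' → . A]}), then GOTO on every symbol after a dot until no new states appear). It has 12 states:
  I0: { [A → . E], [A → . id S A], [A' → . A], [E → . + y] }  — shift
  I1: { [E → + . y] }  — shift
  I2: { [A' → A .] }  — accept
  I3: { [A → E .] }  — reduce
  I4: { [A → id . S A], [S → . + id id], [S → . y] }  — shift
  I5: { [S → + . id id] }  — shift
  I6: { [A → . E], [A → . id S A], [A → id S . A], [E → . + y] }  — shift
  I7: { [S → y .] }  — reduce
  I8: { [A → id S A .] }  — reduce
  I9: { [S → + id . id] }  — shift
  I10: { [S → + id id .] }  — reduce
  I11: { [E → + y .] }  — reduce

Every state is either a pure shift/goto state or contains exactly one complete item and nothing to shift — no conflicts. The grammar is LR(0).

Answer: Yes, the grammar is LR(0)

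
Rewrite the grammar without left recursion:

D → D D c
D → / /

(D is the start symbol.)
D → / / D'
D' → D c D'
D' → ε

D is directly left-recursive. The standard transformation for
  A → A α₁ | ... | A α_m | β₁ | ... | β_n
is
  A  → β₁ A' | ... | β_n A'
  A' → α₁ A' | ... | α_m A' | ε

D → / / becomes D → / / D'
D → D D c becomes D' → D c D'
Add D' → ε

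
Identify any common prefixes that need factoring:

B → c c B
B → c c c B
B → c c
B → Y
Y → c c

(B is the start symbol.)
Yes, B has productions with common prefix 'c c'

Left-factoring is needed when two productions for the same non-terminal
share a common prefix on the right-hand side.

Productions for B:
  B → c c B
  B → c c c B
  B → c c
  B → Y

Found common prefix 'c c' in productions for B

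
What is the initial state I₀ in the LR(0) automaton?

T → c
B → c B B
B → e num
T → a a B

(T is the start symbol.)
First, augment the grammar with T' → T
I₀ = CLOSURE({ [T' → . T] }):
  [T' → . T] has the dot before T: add [T → . c], [T → . a a B]
No further items can be added.

I₀ = { [T → . a a B], [T → . c], [T' → . T] }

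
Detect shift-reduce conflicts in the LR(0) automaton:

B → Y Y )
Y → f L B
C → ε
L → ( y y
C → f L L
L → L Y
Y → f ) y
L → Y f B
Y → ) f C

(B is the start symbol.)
A shift-reduce conflict occurs when an LR(0) state has both:
  - a complete (reduce) item [A → α .] (dot at the end), and
  - a shift item [B → β . c γ] (dot before a terminal).

Augment with B' → B and build the canonical LR(0) collection (I0 = CLOSURE({[B' → . B]}), then GOTO on every symbol after a dot until no new states appear). It has 25 states:
  I0: { [B → . Y Y )], [B' → . B], [Y → . ) f C], [Y → . f ) y], [Y → . f L B] }  — shift
  I1: { [Y → ) . f C] }  — shift
  I2: { [B' → B .] }  — accept
  I3: { [B → Y . Y )], [Y → . ) f C], [Y → . f ) y], [Y → . f L B] }  — shift
  I4: { [L → . ( y y], [L → . L Y], [L → . Y f B], [Y → . ) f C], [Y → . f ) y], [Y → . f L B], [Y → f . ) y], [Y → f . L B] }  — shift
  I5: { [L → ( . y y] }  — shift
  I6: { [Y → ) . f C], [Y → f ) . y] }  — shift
  I7: { [B → . Y Y )], [L → L . Y], [Y → . ) f C], [Y → . f ) y], [Y → . f L B], [Y → f L . B] }  — shift
  I8: { [L → Y . f B] }  — shift
  I9: { [B → . Y Y )], [L → Y f . B], [Y → . ) f C], [Y → . f ) y], [Y → . f L B] }  — shift
  I10: { [L → Y f B .] }  — reduce
  I11: { [Y → f L B .] }  — reduce
  I12: { [B → Y . Y )], [L → L Y .], [Y → . ) f C], [Y → . f ) y], [Y → . f L B] }  — shift, reduce
  I13: { [B → Y Y . )] }  — shift
  I14: { [B → Y Y ) .] }  — reduce
  I15: { [C → . f L L], [C → .], [Y → ) f . C] }  — shift, reduce
  I16: { [Y → f ) y .] }  — reduce
  I17: { [Y → ) f C .] }  — reduce
  I18: { [C → f . L L], [L → . ( y y], [L → . L Y], [L → . Y f B], [Y → . ) f C], [Y → . f ) y], [Y → . f L B] }  — shift
  I19: { [C → f L . L], [L → . ( y y], [L → . L Y], [L → . Y f B], [L → L . Y], [Y → . ) f C], [Y → . f ) y], [Y → . f L B] }  — shift
  I20: { [C → f L L .], [L → L . Y], [Y → . ) f C], [Y → . f ) y], [Y → . f L B] }  — shift, reduce
  I21: { [L → L Y .], [L → Y . f B] }  — shift, reduce
  I22: { [L → L Y .] }  — reduce
  I23: { [L → ( y . y] }  — shift
  I24: { [L → ( y y .] }  — reduce

I12 contains reduce item [L → L Y .] and shift items [Y → . ) f C], [Y → . f ) y], [Y → . f L B] — shift-reduce conflict.
I15 contains reduce item [C → .] and shift item [C → . f L L] — shift-reduce conflict.
I20 contains reduce item [C → f L L .] and shift items [Y → . ) f C], [Y → . f ) y], [Y → . f L B] — shift-reduce conflict.
I21 contains reduce item [L → L Y .] and shift item [L → Y . f B] — shift-reduce conflict.

Answer: Yes — I12: [L → L Y .] vs [Y → . ) f C]; I15: [C → .] vs [C → . f L L]; I20: [C → f L L .] vs [Y → . ) f C]; I21: [L → L Y .] vs [L → Y . f B]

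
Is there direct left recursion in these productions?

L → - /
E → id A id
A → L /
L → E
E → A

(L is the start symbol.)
Direct left recursion occurs when N → N α for some non-terminal N (the right-hand side begins with the left-hand side itself).

L → - /: starts with '-'
E → id A id: starts with id
A → L /: starts with L
L → E: starts with E
E → A: starts with A

No direct left recursion found.

Answer: No direct left recursion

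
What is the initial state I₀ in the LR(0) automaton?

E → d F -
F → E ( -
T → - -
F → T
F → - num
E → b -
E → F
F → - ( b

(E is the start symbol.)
{ [E → . F], [E → . b -], [E → . d F -], [E' → . E], [F → . - ( b], [F → . - num], [F → . E ( -], [F → . T], [T → . - -] }

First, augment the grammar with E' → E
I₀ = CLOSURE({ [E' → . E] }):
  [E' → . E] has the dot before E: add [E → . d F -], [E → . b -], [E → . F]
  [E → . F] has the dot before F: add [F → . E ( -], [F → . T], [F → . - num], [F → . - ( b]
  [F → . T] has the dot before T: add [T → . - -]
No further items can be added.

I₀ = { [E → . F], [E → . b -], [E → . d F -], [E' → . E], [F → . - ( b], [F → . - num], [F → . E ( -], [F → . T], [T → . - -] }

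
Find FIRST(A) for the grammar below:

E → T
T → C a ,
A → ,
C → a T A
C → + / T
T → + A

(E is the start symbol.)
From A → ,:
  - ',' is a terminal: add ',' and stop

Collecting: FIRST(A) = { ',' }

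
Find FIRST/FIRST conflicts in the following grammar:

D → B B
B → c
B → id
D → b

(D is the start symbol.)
A FIRST/FIRST conflict occurs when two productions N → α and N → β for the same non-terminal have FIRST(α) ∩ FIRST(β) ≠ ∅ (with ε ∈ FIRST of a nullable right-hand side, so two nullable alternatives also conflict).

FIRST sets of the non-terminals at (or reachable through a nullable prefix from) the front of some alternative:
  FIRST(B) = { 'c', 'id' }

Productions for D:
  D → B B: FIRST = { 'c', 'id' }
  D → b: FIRST = { 'b' }
Productions for B:
  B → c: FIRST = { 'c' }
  B → id: FIRST = { 'id' }

All alternatives of each non-terminal have pairwise disjoint FIRST sets.

Answer: No FIRST/FIRST conflicts.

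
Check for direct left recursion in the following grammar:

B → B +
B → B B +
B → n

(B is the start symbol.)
Yes, B is left-recursive

Direct left recursion occurs when N → N α for some non-terminal N (the right-hand side begins with the left-hand side itself).

B → B +: LEFT RECURSIVE (starts with B)
B → B B +: LEFT RECURSIVE (starts with B)
B → n: starts with n

The grammar has direct left recursion on: B.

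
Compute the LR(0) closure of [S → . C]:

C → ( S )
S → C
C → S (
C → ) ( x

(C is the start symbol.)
Start with: [S → . C]
  [S → . C] has the dot before C: add [C → . ( S )], [C → . S (], [C → . ) ( x]
  [C → . S (] has the dot before S: all S-items already present
No further items can be added.

CLOSURE = { [C → . ( S )], [C → . ) ( x], [C → . S (], [S → . C] }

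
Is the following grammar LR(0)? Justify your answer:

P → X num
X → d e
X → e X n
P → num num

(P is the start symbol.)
A grammar is LR(0) if no state in the canonical LR(0) collection has:
  - both a shift item (dot before a terminal) and a complete item (shift-reduce conflict), or
  - two or more complete items (reduce-reduce conflict; the accept item [P' → P .] counts as a complete item here).

Augment with P' → P and build the canonical LR(0) collection (I0 = CLOSURE({[P' → . P]}), then GOTO on every symbol after a dot until no new states appear). It has 11 states:
  I0: { [P → . X num], [P → . num num], [P' → . P], [X → . d e], [X → . e X n] }  — shift
  I1: { [P' → P .] }  — accept
  I2: { [P → X . num] }  — shift
  I3: { [X → d . e] }  — shift
  I4: { [X → . d e], [X → . e X n], [X → e . X n] }  — shift
  I5: { [P → num . num] }  — shift
  I6: { [P → num num .] }  — reduce
  I7: { [X → e X . n] }  — shift
  I8: { [X → e X n .] }  — reduce
  I9: { [X → d e .] }  — reduce
  I10: { [P → X num .] }  — reduce

Every state is either a pure shift/goto state or contains exactly one complete item and nothing to shift — no conflicts. The grammar is LR(0).

Answer: Yes, the grammar is LR(0)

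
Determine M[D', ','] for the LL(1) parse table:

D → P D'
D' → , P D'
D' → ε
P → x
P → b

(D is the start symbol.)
D' → , P D'

To find M[D', ','], we find productions for D' where ',' is in the predict set (PREDICT(N → α) = (FIRST(α) \ {ε}) ∪ (FOLLOW(N) if α ⇒* ε)).

Relevant sets:
  FOLLOW(D') = { $ }

D' → , P D': PREDICT = { ',' }
  ',' is in predict set, so this production goes in M[D', ',']
D' → ε: PREDICT = { $ }

M[D', ','] = D' → , P D'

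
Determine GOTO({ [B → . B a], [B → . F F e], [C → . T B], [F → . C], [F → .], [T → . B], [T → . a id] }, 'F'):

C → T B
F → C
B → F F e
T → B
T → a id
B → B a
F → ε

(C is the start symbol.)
{ [B → . B a], [B → . F F e], [B → F . F e], [C → . T B], [F → . C], [F → .], [T → . B], [T → . a id] }

GOTO(I, 'F') = CLOSURE({ [A → αX.β] : [A → α.Xβ] ∈ I, X = 'F' })

Items with dot before 'F', with the dot advanced:
  [B → . F F e] → [B → F . F e]
Closure of the advanced items:
  [B → F . F e] has the dot before F: add [F → . C], [F → .]
  [F → . C] has the dot before C: add [C → . T B]
  [C → . T B] has the dot before T: add [T → . B], [T → . a id]
  [T → . B] has the dot before B: add [B → . F F e], [B → . B a]

GOTO = { [B → . B a], [B → . F F e], [B → F . F e], [C → . T B], [F → . C], [F → .], [T → . B], [T → . a id] }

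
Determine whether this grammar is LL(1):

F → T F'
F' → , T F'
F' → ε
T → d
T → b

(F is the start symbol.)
Yes, the grammar is LL(1).

A grammar is LL(1) if for each non-terminal N with multiple productions, the predict sets of those productions are pairwise disjoint, where PREDICT(N → α) = (FIRST(α) \ {ε}) ∪ (FOLLOW(N) if α ⇒* ε).

Relevant sets:
  FOLLOW(F') = { $ }

For F':
  PREDICT(F' → ',' T F') = { ',' }
  PREDICT(F' → ε) = { $ }
For T:
  PREDICT(T → d) = { 'd' }
  PREDICT(T → b) = { 'b' }
F has a single production, so nothing to check there.

All predict sets are disjoint. The grammar IS LL(1).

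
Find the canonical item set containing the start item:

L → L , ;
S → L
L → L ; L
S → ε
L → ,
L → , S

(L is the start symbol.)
{ [L → . , S], [L → . ,], [L → . L , ;], [L → . L ; L], [L' → . L] }

First, augment the grammar with L' → L
I₀ = CLOSURE({ [L' → . L] }):
  [L' → . L] has the dot before L: add [L → . L , ;], [L → . L ; L], [L → . ,], [L → . , S]
No further items can be added.

I₀ = { [L → . , S], [L → . ,], [L → . L , ;], [L → . L ; L], [L' → . L] }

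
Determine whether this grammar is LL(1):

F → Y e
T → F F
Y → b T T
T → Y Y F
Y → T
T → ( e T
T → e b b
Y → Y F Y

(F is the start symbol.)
No. Predict set conflict for T: { '(', 'b', 'e' }

A grammar is LL(1) if for each non-terminal N with multiple productions, the predict sets of those productions are pairwise disjoint, where PREDICT(N → α) = (FIRST(α) \ {ε}) ∪ (FOLLOW(N) if α ⇒* ε).

Relevant sets:
  FIRST(F) = { '(', 'b', 'e' }
  FIRST(Y) = { '(', 'b', 'e' }
  FIRST(T) = { '(', 'b', 'e' }

For T:
  PREDICT(T → F F) = { '(', 'b', 'e' }
  PREDICT(T → Y Y F) = { '(', 'b', 'e' }
  PREDICT(T → '(' e T) = { '(' }
  PREDICT(T → e b b) = { 'e' }
For Y:
  PREDICT(Y → b T T) = { 'b' }
  PREDICT(Y → T) = { '(', 'b', 'e' }
  PREDICT(Y → Y F Y) = { '(', 'b', 'e' }
F has a single production, so nothing to check there.

Conflict found: Predict set conflict for T: { '(', 'b', 'e' }
The grammar is NOT LL(1).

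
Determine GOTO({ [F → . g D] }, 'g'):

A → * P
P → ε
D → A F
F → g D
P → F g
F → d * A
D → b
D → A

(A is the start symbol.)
GOTO(I, 'g') = CLOSURE({ [A → αX.β] : [A → α.Xβ] ∈ I, X = 'g' })

Items with dot before 'g', with the dot advanced:
  [F → . g D] → [F → g . D]
Closure of the advanced items:
  [F → g . D] has the dot before D: add [D → . A F], [D → . b], [D → . A]
  [D → . A F] has the dot before A: add [A → . * P]

GOTO = { [A → . * P], [D → . A F], [D → . A], [D → . b], [F → g . D] }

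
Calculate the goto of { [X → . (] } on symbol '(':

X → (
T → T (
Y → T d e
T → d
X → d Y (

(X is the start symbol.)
{ [X → ( .] }

GOTO(I, '(') = CLOSURE({ [A → αX.β] : [A → α.Xβ] ∈ I, X = '(' })

Items with dot before '(', with the dot advanced:
  [X → . (] → [X → ( .]
Closure adds nothing (no advanced item has the dot before a non-terminal).

GOTO = { [X → ( .] }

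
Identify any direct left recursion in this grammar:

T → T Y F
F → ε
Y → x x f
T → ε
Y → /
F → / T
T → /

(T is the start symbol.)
Yes, T is left-recursive

T → T Y F: LEFT RECURSIVE (starts with T)
F → ε: starts with ε
Y → x x f: starts with x
T → ε: starts with ε
Y → /: starts with '/'
F → / T: starts with '/'
T → /: starts with '/'

The grammar has direct left recursion on: T.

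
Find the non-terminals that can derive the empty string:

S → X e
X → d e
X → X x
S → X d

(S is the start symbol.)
None

A non-terminal is nullable if it can derive ε (the empty string): either it has an ε-production, or it has a production whose right-hand side consists entirely of nullable non-terminals.

There are no ε-productions, so no non-terminal can derive ε.
No non-terminals are nullable.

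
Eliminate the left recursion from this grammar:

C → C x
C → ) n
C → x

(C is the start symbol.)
C is directly left-recursive. The standard transformation for
  A → A α₁ | ... | A α_m | β₁ | ... | β_n
is
  A  → β₁ A' | ... | β_n A'
  A' → α₁ A' | ... | α_m A' | ε

C → ) n becomes C → ) n C'
C → x becomes C → x C'
C → C x becomes C' → x C'
Add C' → ε

Resulting grammar:
C → ) n C'
C → x C'
C' → x C'
C' → ε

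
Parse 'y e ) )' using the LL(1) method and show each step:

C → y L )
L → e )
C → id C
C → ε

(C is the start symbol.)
Stack is shown with the top on the left.

Stack    Input      Action
--------------------------
C $      y e ) ) $  output C → y L )
y L ) $  y e ) ) $  match 'y'
L ) $    e ) ) $    output L → e )
e ) ) $  e ) ) $    match 'e'
) ) $    ) ) $      match ')'
) $      ) $        match ')'
$        $          accept

The string is accepted.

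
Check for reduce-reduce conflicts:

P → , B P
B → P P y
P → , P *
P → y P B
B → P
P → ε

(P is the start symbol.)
A reduce-reduce conflict occurs when an LR(0) state has two complete items [A → α .] and [B → β .] — both call for a reduction, and with no lookahead the parser cannot choose between them.

Augment with P' → P and build the canonical LR(0) collection (I0 = CLOSURE({[P' → . P]}), then GOTO on every symbol after a dot until no new states appear). It has 13 states:
  I0: { [P → . , B P], [P → . , P *], [P → . y P B], [P → .], [P' → . P] }  — shift, reduce
  I1: { [B → . P P y], [B → . P], [P → , . B P], [P → , . P *], [P → . , B P], [P → . , P *], [P → . y P B], [P → .] }  — shift, reduce
  I2: { [P' → P .] }  — accept
  I3: { [P → . , B P], [P → . , P *], [P → . y P B], [P → .], [P → y . P B] }  — shift, reduce
  I4: { [B → . P P y], [B → . P], [P → . , B P], [P → . , P *], [P → . y P B], [P → .], [P → y P . B] }  — shift, reduce
  I5: { [P → y P B .] }  — reduce
  I6: { [B → P . P y], [B → P .], [P → . , B P], [P → . , P *], [P → . y P B], [P → .] }  — shift, 2 reduces
  I7: { [B → P P . y] }  — shift
  I8: { [B → P P y .] }  — reduce
  I9: { [P → , B . P], [P → . , B P], [P → . , P *], [P → . y P B], [P → .] }  — shift, reduce
  I10: { [B → P . P y], [B → P .], [P → , P . *], [P → . , B P], [P → . , P *], [P → . y P B], [P → .] }  — shift, 2 reduces
  I11: { [P → , P * .] }  — reduce
  I12: { [P → , B P .] }  — reduce

I6 contains complete items [B → P .], [P → .] — reduce-reduce conflict.
I10 contains complete items [B → P .], [P → .] — reduce-reduce conflict.

Answer: Yes — I6: [B → P .] vs [P → .]; I10: [B → P .] vs [P → .]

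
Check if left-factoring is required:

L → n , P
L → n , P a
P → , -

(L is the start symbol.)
Yes, L has productions with common prefix 'n , P'

Left-factoring is needed when two productions for the same non-terminal
share a common prefix on the right-hand side.

Productions for L:
  L → n , P
  L → n , P a

Found common prefix 'n , P' in productions for L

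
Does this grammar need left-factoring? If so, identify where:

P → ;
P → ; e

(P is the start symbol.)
Yes, P has productions with common prefix ';'

Left-factoring is needed when two productions for the same non-terminal
share a common prefix on the right-hand side.

Productions for P:
  P → ;
  P → ; e

Found common prefix ';' in productions for P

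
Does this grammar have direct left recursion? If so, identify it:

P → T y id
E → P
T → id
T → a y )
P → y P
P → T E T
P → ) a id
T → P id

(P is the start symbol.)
Direct left recursion occurs when N → N α for some non-terminal N (the right-hand side begins with the left-hand side itself).

P → T y id: starts with T
E → P: starts with P
T → id: starts with id
T → a y ): starts with a
P → y P: starts with y
P → T E T: starts with T
P → ) a id: starts with ')'
T → P id: starts with P

No direct left recursion found.

Answer: No direct left recursion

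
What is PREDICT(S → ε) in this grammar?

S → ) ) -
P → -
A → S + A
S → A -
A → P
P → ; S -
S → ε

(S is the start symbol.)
{ $, '+', '-' }

PREDICT(S → ε) = (FIRST(RHS) \ {ε}) ∪ (FOLLOW(S) if ε ∈ FIRST(RHS), i.e. RHS ⇒* ε)
The right-hand side is ε (FIRST(ε) = { ε }), so the predict set is FOLLOW(S) = { $, '+', '-' }
PREDICT(S → ε) = { $, '+', '-' }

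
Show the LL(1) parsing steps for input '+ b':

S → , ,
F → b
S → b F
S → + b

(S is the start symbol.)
LL(1) parsing maintains a stack (initially the start symbol over $) and the input. At each step: if the stack top is a terminal, match it against the current input token; if it is a non-terminal N, replace it with the RHS of M[N, lookahead] (the unique production whose predict set contains the lookahead).

Stack is shown with the top on the left.

Stack  Input  Action
--------------------
S $    + b $  output S → + b
+ b $  + b $  match '+'
b $    b $    match 'b'
$      $      accept

The string is accepted.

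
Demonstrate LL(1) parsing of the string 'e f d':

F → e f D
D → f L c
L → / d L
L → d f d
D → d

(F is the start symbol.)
LL(1) parsing maintains a stack (initially the start symbol over $) and the input. At each step: if the stack top is a terminal, match it against the current input token; if it is a non-terminal N, replace it with the RHS of M[N, lookahead] (the unique production whose predict set contains the lookahead).

Stack is shown with the top on the left.

Stack    Input    Action
------------------------
F $      e f d $  output F → e f D
e f D $  e f d $  match 'e'
f D $    f d $    match 'f'
D $      d $      output D → d
d $      d $      match 'd'
$        $        accept

The string is accepted.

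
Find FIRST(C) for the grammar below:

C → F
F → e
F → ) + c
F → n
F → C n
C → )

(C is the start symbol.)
FIRST sets of the other non-terminals involved (by the same procedure, iterated to a fixed point):
  FIRST(F) = { ')', 'e', 'n' }

From C → F:
  - F is a non-terminal: add FIRST(F) \ {ε} = { ')', 'e', 'n' }
    F is not nullable, so stop
From C → ):
  - ')' is a terminal: add ')' and stop

Collecting: FIRST(C) = { ')', 'e', 'n' }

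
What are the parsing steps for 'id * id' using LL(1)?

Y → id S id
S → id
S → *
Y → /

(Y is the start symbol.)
LL(1) parsing maintains a stack (initially the start symbol over $) and the input. At each step: if the stack top is a terminal, match it against the current input token; if it is a non-terminal N, replace it with the RHS of M[N, lookahead] (the unique production whose predict set contains the lookahead).

Stack is shown with the top on the left.

Stack      Input      Action
----------------------------
Y $        id * id $  output Y → id S id
id S id $  id * id $  match 'id'
S id $     * id $     output S → *
* id $     * id $     match '*'
id $       id $       match 'id'
$          $          accept

The string is accepted.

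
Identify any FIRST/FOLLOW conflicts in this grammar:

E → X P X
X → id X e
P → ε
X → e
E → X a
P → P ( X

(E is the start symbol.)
Yes. P → P '(' X with FOLLOW(P) on { '(' }

A FIRST/FOLLOW conflict occurs when a non-terminal N has a nullable alternative N → β (β ⇒* ε) and another alternative N → α with FIRST(α) ∩ FOLLOW(N) ≠ ∅: on such a lookahead the parser cannot decide between expanding α and letting N vanish via β.

Nullable non-terminals: P.
FIRST sets used below: FIRST(P) = { '(', ε }

P: nullable alternative(s) P → ε; FOLLOW(P) = { '(', 'e', 'id' }
  P → ε: FIRST \ {ε} = { } — this is the only nullable alternative, skip
  P → P ( X: FIRST \ {ε} = { '(' } — overlaps FOLLOW(P) on { '(' }: CONFLICT

E, X have no nullable alternative, so no FIRST/FOLLOW check is needed there.

So the grammar has 1 FIRST/FOLLOW conflict (marked CONFLICT above).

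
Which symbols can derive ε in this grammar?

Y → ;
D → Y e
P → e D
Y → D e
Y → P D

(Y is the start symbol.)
A non-terminal is nullable if it can derive ε (the empty string): either it has an ε-production, or it has a production whose right-hand side consists entirely of nullable non-terminals.

There are no ε-productions, so no non-terminal can derive ε.
No non-terminals are nullable.

Answer: None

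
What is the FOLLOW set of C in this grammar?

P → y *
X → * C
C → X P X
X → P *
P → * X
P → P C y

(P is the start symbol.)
{ $, '*', 'y' }

In X → * C: C is at the end, add FOLLOW(X)
In P → P C y: C is followed by y, add FIRST(y) \ {ε} = { 'y' }

The FOLLOW sets referred to above (computed the same way, to a fixed point):
  FOLLOW(X) = { $, '*', 'y' }

Taking the union: FOLLOW(C) = { $, '*', 'y' }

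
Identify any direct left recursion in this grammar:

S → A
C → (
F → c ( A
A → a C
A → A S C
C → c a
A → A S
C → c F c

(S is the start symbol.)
S → A: starts with A
C → (: starts with '('
F → c ( A: starts with c
A → a C: starts with a
A → A S C: LEFT RECURSIVE (starts with A)
C → c a: starts with c
A → A S: LEFT RECURSIVE (starts with A)
C → c F c: starts with c

The grammar has direct left recursion on: A.

Answer: Yes, A is left-recursive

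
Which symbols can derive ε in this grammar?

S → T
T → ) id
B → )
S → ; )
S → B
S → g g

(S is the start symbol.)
None

A non-terminal is nullable if it can derive ε (the empty string): either it has an ε-production, or it has a production whose right-hand side consists entirely of nullable non-terminals.

There are no ε-productions, so no non-terminal can derive ε.
No non-terminals are nullable.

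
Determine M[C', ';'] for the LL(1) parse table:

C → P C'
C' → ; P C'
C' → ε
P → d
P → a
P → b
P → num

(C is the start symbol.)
C' → ; P C'

To find M[C', ';'], we find productions for C' where ';' is in the predict set (PREDICT(N → α) = (FIRST(α) \ {ε}) ∪ (FOLLOW(N) if α ⇒* ε)).

Relevant sets:
  FOLLOW(C') = { $ }

C' → ; P C': PREDICT = { ';' }
  ';' is in predict set, so this production goes in M[C', ';']
C' → ε: PREDICT = { $ }

M[C', ';'] = C' → ; P C'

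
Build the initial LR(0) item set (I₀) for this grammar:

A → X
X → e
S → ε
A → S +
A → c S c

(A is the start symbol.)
{ [A → . S +], [A → . X], [A → . c S c], [A' → . A], [S → .], [X → . e] }

First, augment the grammar with A' → A
I₀ = CLOSURE({ [A' → . A] }):
  [A' → . A] has the dot before A: add [A → . X], [A → . S +], [A → . c S c]
  [A → . X] has the dot before X: add [X → . e]
  [A → . S +] has the dot before S: add [S → .]
No further items can be added.

I₀ = { [A → . S +], [A → . X], [A → . c S c], [A' → . A], [S → .], [X → . e] }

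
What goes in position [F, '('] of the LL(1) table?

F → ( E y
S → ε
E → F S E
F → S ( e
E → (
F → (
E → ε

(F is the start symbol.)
F → ( E y, F → S ( e, F → (

To find M[F, '('], we find productions for F where '(' is in the predict set (PREDICT(N → α) = (FIRST(α) \ {ε}) ∪ (FOLLOW(N) if α ⇒* ε)).

Relevant sets:
  FIRST(S) = { ε }

F → ( E y: PREDICT = { '(' }
  '(' is in predict set, so this production goes in M[F, '(']
F → S ( e: PREDICT = { '(' }
  '(' is in predict set, so this production goes in M[F, '(']
F → (: PREDICT = { '(' }
  '(' is in predict set, so this production goes in M[F, '(']

M[F, '('] = F → ( E y, F → S ( e, F → (  (a multiply-defined cell — the grammar is not LL(1))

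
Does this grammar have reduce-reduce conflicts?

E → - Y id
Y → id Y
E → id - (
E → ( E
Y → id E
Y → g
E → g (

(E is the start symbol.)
Augment with E' → E and build the canonical LR(0) collection (I0 = CLOSURE({[E' → . E]}), then GOTO on every symbol after a dot until no new states appear). It has 19 states:
  I0: { [E → . ( E], [E → . - Y id], [E → . g (], [E → . id - (], [E' → . E] }  — shift
  I1: { [E → ( . E], [E → . ( E], [E → . - Y id], [E → . g (], [E → . id - (] }  — shift
  I2: { [E → - . Y id], [Y → . g], [Y → . id E], [Y → . id Y] }  — shift
  I3: { [E' → E .] }  — accept
  I4: { [E → g . (] }  — shift
  I5: { [E → id . - (] }  — shift
  I6: { [E → id - . (] }  — shift
  I7: { [E → id - ( .] }  — reduce
  I8: { [E → g ( .] }  — reduce
  I9: { [E → - Y . id] }  — shift
  I10: { [Y → g .] }  — reduce
  I11: { [E → . ( E], [E → . - Y id], [E → . g (], [E → . id - (], [Y → . g], [Y → . id E], [Y → . id Y], [Y → id . E], [Y → id . Y] }  — shift
  I12: { [Y → id E .] }  — reduce
  I13: { [Y → id Y .] }  — reduce
  I14: { [E → g . (], [Y → g .] }  — shift, reduce
  I15: { [E → . ( E], [E → . - Y id], [E → . g (], [E → . id - (], [E → id . - (], [Y → . g], [Y → . id E], [Y → . id Y], [Y → id . E], [Y → id . Y] }  — shift
  I16: { [E → - . Y id], [E → id - . (], [Y → . g], [Y → . id E], [Y → . id Y] }  — shift
  I17: { [E → - Y id .] }  — reduce
  I18: { [E → ( E .] }  — reduce

No state contains more than one complete item.

Answer: No reduce-reduce conflicts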